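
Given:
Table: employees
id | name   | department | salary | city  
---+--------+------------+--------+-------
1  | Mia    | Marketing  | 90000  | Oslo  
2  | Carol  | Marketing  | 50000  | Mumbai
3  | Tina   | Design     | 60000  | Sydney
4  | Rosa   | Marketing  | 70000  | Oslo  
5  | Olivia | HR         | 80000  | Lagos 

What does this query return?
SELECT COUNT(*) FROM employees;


COUNT(*) counts all rows

5


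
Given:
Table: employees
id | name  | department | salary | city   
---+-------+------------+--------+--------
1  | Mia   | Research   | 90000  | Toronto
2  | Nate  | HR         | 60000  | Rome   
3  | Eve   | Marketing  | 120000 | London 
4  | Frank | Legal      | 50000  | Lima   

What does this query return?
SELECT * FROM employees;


SELECT * returns all 4 rows with all columns

4 rows:
1, Mia, Research, 90000, Toronto
2, Nate, HR, 60000, Rome
3, Eve, Marketing, 120000, London
4, Frank, Legal, 50000, Lima


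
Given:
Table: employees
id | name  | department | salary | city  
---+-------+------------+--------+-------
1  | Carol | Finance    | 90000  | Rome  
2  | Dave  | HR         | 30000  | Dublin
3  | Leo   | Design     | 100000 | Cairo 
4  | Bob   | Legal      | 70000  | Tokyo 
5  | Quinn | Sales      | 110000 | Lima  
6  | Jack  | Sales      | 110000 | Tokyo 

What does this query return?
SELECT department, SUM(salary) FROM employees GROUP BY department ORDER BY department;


Summing salary within each department:
  Design: 100000 = 100000
  Finance: 90000 = 90000
  HR: 30000 = 30000
  Legal: 70000 = 70000
  Sales: 110000 + 110000 = 220000


5 groups:
Design, 100000
Finance, 90000
HR, 30000
Legal, 70000
Sales, 220000


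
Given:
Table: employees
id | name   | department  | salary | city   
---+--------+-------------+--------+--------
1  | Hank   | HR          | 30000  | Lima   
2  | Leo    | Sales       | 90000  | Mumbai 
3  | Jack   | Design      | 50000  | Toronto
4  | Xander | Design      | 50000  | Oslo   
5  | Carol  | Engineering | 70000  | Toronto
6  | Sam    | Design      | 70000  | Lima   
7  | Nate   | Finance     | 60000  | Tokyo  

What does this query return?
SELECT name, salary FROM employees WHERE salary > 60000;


Filtering: salary > 60000
Matching: 3 rows

3 rows:
Leo, 90000
Carol, 70000
Sam, 70000


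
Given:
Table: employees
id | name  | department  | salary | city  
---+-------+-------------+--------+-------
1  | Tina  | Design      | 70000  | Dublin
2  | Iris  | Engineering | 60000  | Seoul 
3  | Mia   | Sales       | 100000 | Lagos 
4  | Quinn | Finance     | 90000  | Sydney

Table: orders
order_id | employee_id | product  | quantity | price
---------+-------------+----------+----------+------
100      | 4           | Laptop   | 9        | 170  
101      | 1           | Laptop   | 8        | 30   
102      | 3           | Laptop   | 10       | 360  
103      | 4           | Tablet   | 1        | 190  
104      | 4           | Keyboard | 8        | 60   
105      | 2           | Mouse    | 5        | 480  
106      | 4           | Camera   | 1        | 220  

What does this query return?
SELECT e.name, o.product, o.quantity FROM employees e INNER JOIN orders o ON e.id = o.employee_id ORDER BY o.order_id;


Joining employees.id = orders.employee_id:
  employee Quinn (id=4) -> order Laptop
  employee Tina (id=1) -> order Laptop
  employee Mia (id=3) -> order Laptop
  employee Quinn (id=4) -> order Tablet
  employee Quinn (id=4) -> order Keyboard
  employee Iris (id=2) -> order Mouse
  employee Quinn (id=4) -> order Camera


7 rows:
Quinn, Laptop, 9
Tina, Laptop, 8
Mia, Laptop, 10
Quinn, Tablet, 1
Quinn, Keyboard, 8
Iris, Mouse, 5
Quinn, Camera, 1


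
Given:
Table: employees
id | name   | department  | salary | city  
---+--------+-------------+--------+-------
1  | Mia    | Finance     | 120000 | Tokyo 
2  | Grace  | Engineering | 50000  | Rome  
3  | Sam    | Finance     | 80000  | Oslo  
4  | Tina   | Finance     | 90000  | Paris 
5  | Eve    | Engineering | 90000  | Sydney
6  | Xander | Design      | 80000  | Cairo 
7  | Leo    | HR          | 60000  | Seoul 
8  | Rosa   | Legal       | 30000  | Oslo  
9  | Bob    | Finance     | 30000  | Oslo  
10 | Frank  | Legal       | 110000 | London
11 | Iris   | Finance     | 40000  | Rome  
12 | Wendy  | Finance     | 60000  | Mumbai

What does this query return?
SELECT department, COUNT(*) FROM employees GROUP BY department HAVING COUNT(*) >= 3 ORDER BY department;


Groups with count >= 3:
  Finance: 6 -> PASS
  Design: 1 -> filtered out
  Engineering: 2 -> filtered out
  HR: 1 -> filtered out
  Legal: 2 -> filtered out


1 groups:
Finance, 6


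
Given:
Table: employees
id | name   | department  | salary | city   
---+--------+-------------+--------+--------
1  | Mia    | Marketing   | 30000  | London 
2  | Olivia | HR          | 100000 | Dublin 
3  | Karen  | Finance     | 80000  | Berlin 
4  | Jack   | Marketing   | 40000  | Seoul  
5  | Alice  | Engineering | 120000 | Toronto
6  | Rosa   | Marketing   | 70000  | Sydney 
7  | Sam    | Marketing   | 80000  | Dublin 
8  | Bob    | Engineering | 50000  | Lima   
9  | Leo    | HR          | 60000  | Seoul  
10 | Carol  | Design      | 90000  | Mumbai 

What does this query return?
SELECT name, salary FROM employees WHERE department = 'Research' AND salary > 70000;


Filtering: department = 'Research' AND salary > 70000
Matching: 0 rows

Empty result set (0 rows)


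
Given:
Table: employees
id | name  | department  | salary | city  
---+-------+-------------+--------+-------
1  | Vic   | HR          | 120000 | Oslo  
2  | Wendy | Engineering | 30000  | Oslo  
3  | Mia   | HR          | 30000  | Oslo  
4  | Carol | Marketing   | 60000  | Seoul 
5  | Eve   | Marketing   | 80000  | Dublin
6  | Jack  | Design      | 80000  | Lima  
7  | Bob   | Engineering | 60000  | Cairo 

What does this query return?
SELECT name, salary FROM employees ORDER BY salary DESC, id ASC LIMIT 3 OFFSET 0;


Sort by salary DESC (id ASC tiebreak), then skip 0 and take 3
Rows 1 through 3

3 rows:
Vic, 120000
Eve, 80000
Jack, 80000


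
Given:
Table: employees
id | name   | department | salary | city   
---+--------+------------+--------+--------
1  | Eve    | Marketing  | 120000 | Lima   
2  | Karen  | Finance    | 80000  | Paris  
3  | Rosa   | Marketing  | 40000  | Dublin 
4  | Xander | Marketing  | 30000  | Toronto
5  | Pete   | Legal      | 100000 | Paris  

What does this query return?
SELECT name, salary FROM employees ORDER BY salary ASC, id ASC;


Sorting by salary ASC, then id ASC for ties

5 rows:
Xander, 30000
Rosa, 40000
Karen, 80000
Pete, 100000
Eve, 120000


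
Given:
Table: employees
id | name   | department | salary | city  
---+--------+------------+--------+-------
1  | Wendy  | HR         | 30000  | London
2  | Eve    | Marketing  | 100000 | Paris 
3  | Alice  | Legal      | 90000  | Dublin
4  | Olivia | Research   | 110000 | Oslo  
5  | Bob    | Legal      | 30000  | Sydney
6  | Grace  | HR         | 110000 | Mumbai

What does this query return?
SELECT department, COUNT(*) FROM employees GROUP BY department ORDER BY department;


Assigning each row to its department group:
  Wendy -> HR
  Eve -> Marketing
  Alice -> Legal
  Olivia -> Research
  Bob -> Legal
  Grace -> HR


4 groups:
HR, 2
Legal, 2
Marketing, 1
Research, 1


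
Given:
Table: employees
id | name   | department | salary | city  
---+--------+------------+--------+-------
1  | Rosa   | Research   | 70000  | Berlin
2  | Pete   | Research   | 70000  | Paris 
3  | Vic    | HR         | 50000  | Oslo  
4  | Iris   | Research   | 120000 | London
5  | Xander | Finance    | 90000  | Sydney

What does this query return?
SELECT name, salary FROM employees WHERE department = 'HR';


Filtering: department = 'HR'
Matching rows: 1

1 rows:
Vic, 50000


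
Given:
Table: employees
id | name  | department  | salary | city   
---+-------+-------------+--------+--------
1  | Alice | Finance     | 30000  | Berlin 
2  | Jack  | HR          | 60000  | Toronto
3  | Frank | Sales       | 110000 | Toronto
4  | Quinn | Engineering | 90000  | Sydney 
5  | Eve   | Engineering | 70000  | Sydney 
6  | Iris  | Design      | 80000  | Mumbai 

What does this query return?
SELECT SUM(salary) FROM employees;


SUM(salary) = 30000 + 60000 + 110000 + 90000 + 70000 + 80000 = 440000

440000


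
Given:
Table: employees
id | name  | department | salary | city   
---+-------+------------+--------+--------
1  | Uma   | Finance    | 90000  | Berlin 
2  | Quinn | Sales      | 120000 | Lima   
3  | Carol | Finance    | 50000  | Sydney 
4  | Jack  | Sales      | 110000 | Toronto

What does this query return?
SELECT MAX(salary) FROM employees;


Salaries: 90000, 120000, 50000, 110000
MAX = 120000

120000


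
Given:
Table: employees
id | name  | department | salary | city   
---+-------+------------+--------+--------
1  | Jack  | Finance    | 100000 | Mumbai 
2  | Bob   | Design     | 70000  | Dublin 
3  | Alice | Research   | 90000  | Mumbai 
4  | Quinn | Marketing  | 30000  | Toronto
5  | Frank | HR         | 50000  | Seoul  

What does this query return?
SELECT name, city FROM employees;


Projecting columns: name, city

5 rows:
Jack, Mumbai
Bob, Dublin
Alice, Mumbai
Quinn, Toronto
Frank, Seoul


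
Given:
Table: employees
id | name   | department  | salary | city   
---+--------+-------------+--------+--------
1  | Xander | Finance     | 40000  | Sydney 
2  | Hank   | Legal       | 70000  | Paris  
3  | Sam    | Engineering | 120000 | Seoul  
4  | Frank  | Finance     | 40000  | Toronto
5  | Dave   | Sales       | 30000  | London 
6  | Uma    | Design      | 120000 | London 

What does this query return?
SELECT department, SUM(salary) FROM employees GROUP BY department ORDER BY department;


Summing salary within each department:
  Design: 120000 = 120000
  Engineering: 120000 = 120000
  Finance: 40000 + 40000 = 80000
  Legal: 70000 = 70000
  Sales: 30000 = 30000


5 groups:
Design, 120000
Engineering, 120000
Finance, 80000
Legal, 70000
Sales, 30000


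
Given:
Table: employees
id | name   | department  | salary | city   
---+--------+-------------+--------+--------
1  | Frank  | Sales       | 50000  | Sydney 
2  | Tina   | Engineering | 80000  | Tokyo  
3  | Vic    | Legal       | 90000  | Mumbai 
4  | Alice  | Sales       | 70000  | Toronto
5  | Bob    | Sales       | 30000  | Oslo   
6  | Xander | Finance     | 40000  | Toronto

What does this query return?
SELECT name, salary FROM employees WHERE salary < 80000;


Filtering: salary < 80000
Matching: 4 rows

4 rows:
Frank, 50000
Alice, 70000
Bob, 30000
Xander, 40000


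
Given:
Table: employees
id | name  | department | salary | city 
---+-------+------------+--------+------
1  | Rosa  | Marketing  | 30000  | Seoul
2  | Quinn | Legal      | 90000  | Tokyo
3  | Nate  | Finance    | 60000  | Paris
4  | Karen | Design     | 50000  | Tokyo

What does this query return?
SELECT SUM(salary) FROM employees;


SUM(salary) = 30000 + 90000 + 60000 + 50000 = 230000

230000


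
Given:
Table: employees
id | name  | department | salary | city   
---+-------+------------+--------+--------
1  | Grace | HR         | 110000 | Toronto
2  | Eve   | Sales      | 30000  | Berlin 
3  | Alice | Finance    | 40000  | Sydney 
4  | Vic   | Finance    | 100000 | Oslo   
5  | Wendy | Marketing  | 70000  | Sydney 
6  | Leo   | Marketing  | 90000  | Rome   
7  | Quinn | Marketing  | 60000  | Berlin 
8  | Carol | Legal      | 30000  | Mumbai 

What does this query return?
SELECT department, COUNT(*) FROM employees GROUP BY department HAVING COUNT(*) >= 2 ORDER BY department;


Groups with count >= 2:
  Finance: 2 -> PASS
  Marketing: 3 -> PASS
  HR: 1 -> filtered out
  Legal: 1 -> filtered out
  Sales: 1 -> filtered out


2 groups:
Finance, 2
Marketing, 3


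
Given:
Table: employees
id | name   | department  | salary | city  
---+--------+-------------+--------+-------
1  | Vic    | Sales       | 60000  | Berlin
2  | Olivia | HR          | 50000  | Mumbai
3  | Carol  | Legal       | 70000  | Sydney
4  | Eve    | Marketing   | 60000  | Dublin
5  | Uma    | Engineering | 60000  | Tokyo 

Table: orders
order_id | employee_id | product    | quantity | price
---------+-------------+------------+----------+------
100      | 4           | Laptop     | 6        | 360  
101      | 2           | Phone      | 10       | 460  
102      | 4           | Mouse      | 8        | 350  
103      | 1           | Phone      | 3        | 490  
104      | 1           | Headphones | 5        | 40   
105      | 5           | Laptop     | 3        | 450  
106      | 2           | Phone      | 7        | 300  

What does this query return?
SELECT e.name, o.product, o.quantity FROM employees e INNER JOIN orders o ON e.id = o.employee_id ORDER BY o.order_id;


Joining employees.id = orders.employee_id:
  employee Eve (id=4) -> order Laptop
  employee Olivia (id=2) -> order Phone
  employee Eve (id=4) -> order Mouse
  employee Vic (id=1) -> order Phone
  employee Vic (id=1) -> order Headphones
  employee Uma (id=5) -> order Laptop
  employee Olivia (id=2) -> order Phone


7 rows:
Eve, Laptop, 6
Olivia, Phone, 10
Eve, Mouse, 8
Vic, Phone, 3
Vic, Headphones, 5
Uma, Laptop, 3
Olivia, Phone, 7


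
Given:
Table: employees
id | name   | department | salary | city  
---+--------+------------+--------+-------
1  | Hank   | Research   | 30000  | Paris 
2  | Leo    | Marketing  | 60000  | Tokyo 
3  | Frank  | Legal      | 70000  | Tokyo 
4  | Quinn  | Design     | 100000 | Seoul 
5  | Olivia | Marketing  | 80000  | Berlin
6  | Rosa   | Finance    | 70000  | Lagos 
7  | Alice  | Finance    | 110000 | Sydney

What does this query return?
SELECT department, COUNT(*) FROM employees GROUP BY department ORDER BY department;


Assigning each row to its department group:
  Hank -> Research
  Leo -> Marketing
  Frank -> Legal
  Quinn -> Design
  Olivia -> Marketing
  Rosa -> Finance
  Alice -> Finance


5 groups:
Design, 1
Finance, 2
Legal, 1
Marketing, 2
Research, 1


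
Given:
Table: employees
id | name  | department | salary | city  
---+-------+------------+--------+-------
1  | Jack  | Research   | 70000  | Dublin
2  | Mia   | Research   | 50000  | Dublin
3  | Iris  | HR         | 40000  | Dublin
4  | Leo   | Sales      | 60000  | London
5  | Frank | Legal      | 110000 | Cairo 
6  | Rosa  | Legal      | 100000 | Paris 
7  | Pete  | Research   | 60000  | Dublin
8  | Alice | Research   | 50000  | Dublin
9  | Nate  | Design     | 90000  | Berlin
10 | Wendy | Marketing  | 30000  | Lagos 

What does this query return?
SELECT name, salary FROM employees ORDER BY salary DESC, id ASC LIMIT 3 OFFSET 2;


Sort by salary DESC (id ASC tiebreak), then skip 2 and take 3
Rows 3 through 5

3 rows:
Nate, 90000
Jack, 70000
Leo, 60000


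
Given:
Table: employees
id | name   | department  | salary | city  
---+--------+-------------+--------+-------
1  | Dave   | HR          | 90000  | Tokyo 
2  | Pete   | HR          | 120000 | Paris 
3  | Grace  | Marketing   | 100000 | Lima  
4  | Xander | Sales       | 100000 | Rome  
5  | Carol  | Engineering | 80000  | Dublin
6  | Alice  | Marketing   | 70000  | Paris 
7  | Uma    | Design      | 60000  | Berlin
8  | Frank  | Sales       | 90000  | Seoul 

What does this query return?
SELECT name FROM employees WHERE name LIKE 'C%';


LIKE 'C%' matches names starting with 'C'
Matching: 1

1 rows:
Carol


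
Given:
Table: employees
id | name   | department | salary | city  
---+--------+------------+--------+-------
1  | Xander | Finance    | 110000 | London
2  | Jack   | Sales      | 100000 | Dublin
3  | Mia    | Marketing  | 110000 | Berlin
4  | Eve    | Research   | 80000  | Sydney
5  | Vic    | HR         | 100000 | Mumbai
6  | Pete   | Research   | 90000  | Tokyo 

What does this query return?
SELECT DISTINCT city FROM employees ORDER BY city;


All 'city' values (row order): London, Dublin, Berlin, Sydney, Mumbai, Tokyo
Removing duplicates leaves 6 unique value(s).

6 values:
Berlin
Dublin
London
Mumbai
Sydney
Tokyo


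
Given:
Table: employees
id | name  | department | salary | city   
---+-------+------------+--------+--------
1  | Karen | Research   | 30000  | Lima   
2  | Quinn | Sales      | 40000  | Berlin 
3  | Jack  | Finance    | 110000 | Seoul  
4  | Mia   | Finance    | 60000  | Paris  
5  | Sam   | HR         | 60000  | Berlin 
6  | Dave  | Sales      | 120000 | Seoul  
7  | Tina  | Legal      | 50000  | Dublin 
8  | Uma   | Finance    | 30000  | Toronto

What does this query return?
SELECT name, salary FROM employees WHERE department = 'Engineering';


Filtering: department = 'Engineering'
Matching rows: 0

Empty result set (0 rows)


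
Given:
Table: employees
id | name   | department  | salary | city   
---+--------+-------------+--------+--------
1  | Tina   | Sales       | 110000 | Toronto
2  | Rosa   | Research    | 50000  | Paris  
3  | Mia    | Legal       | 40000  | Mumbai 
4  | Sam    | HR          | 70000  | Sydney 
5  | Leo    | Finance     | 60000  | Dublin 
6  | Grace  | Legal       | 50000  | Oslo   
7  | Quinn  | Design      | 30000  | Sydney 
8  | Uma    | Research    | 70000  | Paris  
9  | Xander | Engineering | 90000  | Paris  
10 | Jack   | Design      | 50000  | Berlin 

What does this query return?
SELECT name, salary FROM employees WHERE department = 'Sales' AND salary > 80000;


Filtering: department = 'Sales' AND salary > 80000
Matching: 1 rows

1 rows:
Tina, 110000


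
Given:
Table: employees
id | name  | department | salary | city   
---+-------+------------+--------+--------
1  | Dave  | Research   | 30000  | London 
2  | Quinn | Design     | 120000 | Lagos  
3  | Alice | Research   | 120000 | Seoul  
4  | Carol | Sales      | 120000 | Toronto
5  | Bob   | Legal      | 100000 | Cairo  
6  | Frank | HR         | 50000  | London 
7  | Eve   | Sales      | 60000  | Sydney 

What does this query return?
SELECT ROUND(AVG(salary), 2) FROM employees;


SUM(salary) = 600000
COUNT = 7
ROUND(AVG, 2) = ROUND(600000 / 7, 2) = 85714.29

85714.29


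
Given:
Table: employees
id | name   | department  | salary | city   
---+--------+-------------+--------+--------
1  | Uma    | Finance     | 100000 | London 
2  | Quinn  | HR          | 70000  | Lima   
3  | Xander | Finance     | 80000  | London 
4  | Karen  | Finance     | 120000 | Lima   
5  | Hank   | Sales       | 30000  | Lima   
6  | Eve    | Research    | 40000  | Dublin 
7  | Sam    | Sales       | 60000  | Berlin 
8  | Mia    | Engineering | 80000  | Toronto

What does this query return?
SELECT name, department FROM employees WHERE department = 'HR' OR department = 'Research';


Filtering: department = 'HR' OR 'Research'
Matching: 2 rows

2 rows:
Quinn, HR
Eve, Research


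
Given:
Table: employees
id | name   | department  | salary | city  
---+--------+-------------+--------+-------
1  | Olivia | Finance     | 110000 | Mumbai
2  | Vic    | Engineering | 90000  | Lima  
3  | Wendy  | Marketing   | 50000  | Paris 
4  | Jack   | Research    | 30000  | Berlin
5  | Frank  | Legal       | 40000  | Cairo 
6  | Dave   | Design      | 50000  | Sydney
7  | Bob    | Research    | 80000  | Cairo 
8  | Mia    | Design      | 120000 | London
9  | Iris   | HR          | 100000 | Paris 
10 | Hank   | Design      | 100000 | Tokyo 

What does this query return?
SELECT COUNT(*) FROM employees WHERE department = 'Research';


Counting rows where department = 'Research'
  Jack -> MATCH
  Bob -> MATCH


2


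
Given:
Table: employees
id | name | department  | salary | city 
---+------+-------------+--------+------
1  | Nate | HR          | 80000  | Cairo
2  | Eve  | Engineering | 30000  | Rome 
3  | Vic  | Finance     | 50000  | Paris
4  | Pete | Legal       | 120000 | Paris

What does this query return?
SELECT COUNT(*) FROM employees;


COUNT(*) counts all rows

4


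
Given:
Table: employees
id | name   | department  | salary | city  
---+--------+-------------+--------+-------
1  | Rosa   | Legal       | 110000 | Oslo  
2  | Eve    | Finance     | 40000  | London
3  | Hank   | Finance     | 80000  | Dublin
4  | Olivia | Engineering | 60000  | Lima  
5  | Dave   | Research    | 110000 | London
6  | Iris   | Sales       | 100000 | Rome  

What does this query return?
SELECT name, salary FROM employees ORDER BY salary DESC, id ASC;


Sorting by salary DESC, then id ASC for ties

6 rows:
Rosa, 110000
Dave, 110000
Iris, 100000
Hank, 80000
Olivia, 60000
Eve, 40000


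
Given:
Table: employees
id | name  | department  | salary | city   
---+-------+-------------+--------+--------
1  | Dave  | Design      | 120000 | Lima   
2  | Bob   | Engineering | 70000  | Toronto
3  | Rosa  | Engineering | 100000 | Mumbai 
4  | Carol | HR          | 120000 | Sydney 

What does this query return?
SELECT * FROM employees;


SELECT * returns all 4 rows with all columns

4 rows:
1, Dave, Design, 120000, Lima
2, Bob, Engineering, 70000, Toronto
3, Rosa, Engineering, 100000, Mumbai
4, Carol, HR, 120000, Sydney


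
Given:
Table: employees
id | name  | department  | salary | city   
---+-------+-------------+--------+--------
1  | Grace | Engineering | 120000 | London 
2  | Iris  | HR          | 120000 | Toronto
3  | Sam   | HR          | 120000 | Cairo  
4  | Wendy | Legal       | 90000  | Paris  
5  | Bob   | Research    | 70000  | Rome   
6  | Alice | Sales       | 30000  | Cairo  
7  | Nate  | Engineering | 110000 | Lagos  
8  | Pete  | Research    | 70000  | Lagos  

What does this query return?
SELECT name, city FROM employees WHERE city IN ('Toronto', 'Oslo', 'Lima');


Filtering: city IN ('Toronto', 'Oslo', 'Lima')
Matching: 1 rows

1 rows:
Iris, Toronto


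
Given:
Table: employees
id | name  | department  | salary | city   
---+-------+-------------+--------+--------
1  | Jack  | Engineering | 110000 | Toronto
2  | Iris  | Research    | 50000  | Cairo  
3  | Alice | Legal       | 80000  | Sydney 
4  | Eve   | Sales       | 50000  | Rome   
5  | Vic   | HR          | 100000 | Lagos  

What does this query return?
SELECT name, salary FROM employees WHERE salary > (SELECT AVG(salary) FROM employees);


Subquery: AVG(salary) = 78000.0
Filtering: salary > 78000.0
  Jack (110000) -> MATCH
  Alice (80000) -> MATCH
  Vic (100000) -> MATCH


3 rows:
Jack, 110000
Alice, 80000
Vic, 100000


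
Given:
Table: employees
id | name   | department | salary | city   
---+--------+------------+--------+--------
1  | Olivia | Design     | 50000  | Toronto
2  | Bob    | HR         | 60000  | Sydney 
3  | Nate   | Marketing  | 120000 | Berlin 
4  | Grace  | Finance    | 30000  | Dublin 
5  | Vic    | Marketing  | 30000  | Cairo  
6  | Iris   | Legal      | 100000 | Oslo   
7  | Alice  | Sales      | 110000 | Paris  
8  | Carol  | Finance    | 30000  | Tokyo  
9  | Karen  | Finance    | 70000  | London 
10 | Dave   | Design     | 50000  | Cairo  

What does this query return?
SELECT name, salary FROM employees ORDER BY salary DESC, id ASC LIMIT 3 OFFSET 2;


Sort by salary DESC (id ASC tiebreak), then skip 2 and take 3
Rows 3 through 5

3 rows:
Iris, 100000
Karen, 70000
Bob, 60000


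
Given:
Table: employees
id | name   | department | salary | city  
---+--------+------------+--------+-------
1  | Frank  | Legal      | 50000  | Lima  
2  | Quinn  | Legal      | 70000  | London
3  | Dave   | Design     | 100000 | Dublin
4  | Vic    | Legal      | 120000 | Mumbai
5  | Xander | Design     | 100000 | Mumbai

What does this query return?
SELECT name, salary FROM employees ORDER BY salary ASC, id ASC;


Sorting by salary ASC, then id ASC for ties

5 rows:
Frank, 50000
Quinn, 70000
Dave, 100000
Xander, 100000
Vic, 120000


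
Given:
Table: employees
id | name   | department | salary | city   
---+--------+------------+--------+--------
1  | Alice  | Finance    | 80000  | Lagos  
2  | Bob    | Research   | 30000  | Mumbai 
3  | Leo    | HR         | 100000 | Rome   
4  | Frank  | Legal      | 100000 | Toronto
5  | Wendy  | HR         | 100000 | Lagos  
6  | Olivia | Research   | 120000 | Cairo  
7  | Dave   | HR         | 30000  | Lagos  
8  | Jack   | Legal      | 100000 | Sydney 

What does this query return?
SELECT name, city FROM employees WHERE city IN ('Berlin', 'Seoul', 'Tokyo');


Filtering: city IN ('Berlin', 'Seoul', 'Tokyo')
Matching: 0 rows

Empty result set (0 rows)


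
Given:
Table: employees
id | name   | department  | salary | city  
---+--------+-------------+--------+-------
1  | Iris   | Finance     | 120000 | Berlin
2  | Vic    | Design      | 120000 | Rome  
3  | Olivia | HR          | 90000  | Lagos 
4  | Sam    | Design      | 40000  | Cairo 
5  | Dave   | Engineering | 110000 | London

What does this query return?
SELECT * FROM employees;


SELECT * returns all 5 rows with all columns

5 rows:
1, Iris, Finance, 120000, Berlin
2, Vic, Design, 120000, Rome
3, Olivia, HR, 90000, Lagos
4, Sam, Design, 40000, Cairo
5, Dave, Engineering, 110000, London


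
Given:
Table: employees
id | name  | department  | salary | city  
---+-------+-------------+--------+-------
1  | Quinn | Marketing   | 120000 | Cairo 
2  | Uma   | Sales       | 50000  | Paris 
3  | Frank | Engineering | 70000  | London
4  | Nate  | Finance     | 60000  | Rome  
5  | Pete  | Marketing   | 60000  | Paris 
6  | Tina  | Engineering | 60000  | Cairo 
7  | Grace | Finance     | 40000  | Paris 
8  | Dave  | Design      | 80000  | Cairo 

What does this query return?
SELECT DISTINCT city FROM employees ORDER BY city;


All 'city' values (row order): Cairo, Paris, London, Rome, Paris, Cairo, Paris, Cairo
Removing duplicates leaves 4 unique value(s).

4 values:
Cairo
London
Paris
Rome


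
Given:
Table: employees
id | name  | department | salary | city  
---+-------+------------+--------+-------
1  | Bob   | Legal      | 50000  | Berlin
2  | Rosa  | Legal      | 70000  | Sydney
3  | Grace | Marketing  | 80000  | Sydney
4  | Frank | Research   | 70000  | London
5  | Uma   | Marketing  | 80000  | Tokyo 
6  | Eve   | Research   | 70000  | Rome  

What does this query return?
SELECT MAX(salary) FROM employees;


Salaries: 50000, 70000, 80000, 70000, 80000, 70000
MAX = 80000

80000


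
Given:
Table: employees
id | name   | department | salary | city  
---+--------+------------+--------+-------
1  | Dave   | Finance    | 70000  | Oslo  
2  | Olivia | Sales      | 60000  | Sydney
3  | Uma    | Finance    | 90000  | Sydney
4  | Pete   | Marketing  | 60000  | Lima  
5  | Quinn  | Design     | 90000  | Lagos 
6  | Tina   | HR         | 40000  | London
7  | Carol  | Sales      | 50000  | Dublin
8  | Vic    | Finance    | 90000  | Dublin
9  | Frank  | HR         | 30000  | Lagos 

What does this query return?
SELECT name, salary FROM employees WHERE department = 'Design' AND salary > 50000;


Filtering: department = 'Design' AND salary > 50000
Matching: 1 rows

1 rows:
Quinn, 90000


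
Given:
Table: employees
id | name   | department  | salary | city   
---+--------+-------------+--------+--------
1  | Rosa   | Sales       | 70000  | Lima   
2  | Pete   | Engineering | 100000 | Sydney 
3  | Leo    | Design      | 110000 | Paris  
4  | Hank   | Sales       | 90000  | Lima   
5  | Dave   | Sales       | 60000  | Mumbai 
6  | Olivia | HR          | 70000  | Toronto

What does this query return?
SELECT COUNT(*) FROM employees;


COUNT(*) counts all rows

6


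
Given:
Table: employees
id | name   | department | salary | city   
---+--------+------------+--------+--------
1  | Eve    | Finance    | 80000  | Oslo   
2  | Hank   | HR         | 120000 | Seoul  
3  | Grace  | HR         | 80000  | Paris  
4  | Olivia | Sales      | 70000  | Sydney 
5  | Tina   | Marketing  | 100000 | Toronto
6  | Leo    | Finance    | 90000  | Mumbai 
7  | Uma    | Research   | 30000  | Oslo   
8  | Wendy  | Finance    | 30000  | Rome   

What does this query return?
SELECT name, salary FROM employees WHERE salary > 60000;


Filtering: salary > 60000
Matching: 6 rows

6 rows:
Eve, 80000
Hank, 120000
Grace, 80000
Olivia, 70000
Tina, 100000
Leo, 90000


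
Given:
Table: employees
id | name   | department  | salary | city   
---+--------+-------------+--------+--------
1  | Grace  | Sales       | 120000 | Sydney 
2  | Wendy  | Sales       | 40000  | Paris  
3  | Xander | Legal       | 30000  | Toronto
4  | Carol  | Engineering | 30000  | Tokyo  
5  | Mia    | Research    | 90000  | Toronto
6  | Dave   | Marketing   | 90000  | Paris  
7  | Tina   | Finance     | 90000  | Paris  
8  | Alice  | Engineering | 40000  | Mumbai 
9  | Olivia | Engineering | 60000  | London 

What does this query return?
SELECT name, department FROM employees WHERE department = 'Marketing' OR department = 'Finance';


Filtering: department = 'Marketing' OR 'Finance'
Matching: 2 rows

2 rows:
Dave, Marketing
Tina, Finance


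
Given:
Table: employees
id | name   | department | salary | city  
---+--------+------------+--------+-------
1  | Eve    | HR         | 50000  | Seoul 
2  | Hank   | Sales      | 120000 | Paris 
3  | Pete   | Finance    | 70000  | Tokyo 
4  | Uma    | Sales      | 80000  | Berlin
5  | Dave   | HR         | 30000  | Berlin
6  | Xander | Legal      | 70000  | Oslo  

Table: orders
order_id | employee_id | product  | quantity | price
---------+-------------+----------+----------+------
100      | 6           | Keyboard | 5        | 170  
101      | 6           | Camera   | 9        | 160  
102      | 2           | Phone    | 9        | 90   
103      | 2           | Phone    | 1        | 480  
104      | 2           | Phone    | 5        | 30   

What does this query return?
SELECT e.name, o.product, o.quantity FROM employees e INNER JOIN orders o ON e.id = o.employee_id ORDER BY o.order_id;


Joining employees.id = orders.employee_id:
  employee Xander (id=6) -> order Keyboard
  employee Xander (id=6) -> order Camera
  employee Hank (id=2) -> order Phone
  employee Hank (id=2) -> order Phone
  employee Hank (id=2) -> order Phone


5 rows:
Xander, Keyboard, 5
Xander, Camera, 9
Hank, Phone, 9
Hank, Phone, 1
Hank, Phone, 5


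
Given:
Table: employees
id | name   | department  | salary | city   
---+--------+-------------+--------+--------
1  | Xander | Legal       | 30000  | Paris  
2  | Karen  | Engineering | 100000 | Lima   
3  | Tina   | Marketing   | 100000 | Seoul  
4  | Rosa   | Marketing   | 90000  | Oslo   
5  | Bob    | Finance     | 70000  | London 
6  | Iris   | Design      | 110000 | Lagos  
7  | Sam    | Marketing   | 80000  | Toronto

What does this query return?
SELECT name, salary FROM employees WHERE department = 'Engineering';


Filtering: department = 'Engineering'
Matching rows: 1

1 rows:
Karen, 100000


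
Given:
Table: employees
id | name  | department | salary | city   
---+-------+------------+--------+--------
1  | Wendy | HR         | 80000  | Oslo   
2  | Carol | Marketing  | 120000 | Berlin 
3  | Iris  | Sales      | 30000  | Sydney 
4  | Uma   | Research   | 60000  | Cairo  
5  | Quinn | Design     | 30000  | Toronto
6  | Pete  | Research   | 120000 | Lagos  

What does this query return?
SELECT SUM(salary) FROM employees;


SUM(salary) = 80000 + 120000 + 30000 + 60000 + 30000 + 120000 = 440000

440000


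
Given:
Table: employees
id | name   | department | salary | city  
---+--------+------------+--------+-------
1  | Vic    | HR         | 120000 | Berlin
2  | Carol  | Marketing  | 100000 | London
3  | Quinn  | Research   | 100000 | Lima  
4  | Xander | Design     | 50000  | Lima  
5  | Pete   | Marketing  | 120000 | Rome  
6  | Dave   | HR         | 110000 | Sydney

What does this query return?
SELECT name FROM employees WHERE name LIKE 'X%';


LIKE 'X%' matches names starting with 'X'
Matching: 1

1 rows:
Xander


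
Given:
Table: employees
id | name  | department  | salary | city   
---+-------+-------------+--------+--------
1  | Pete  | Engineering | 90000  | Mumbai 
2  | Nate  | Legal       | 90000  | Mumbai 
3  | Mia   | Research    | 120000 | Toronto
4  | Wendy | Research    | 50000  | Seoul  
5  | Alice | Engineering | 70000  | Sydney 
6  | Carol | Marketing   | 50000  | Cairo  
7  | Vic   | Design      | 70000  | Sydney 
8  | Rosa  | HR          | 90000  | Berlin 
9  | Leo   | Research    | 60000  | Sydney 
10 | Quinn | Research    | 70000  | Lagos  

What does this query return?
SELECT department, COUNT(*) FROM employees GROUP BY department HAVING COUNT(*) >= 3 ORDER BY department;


Groups with count >= 3:
  Research: 4 -> PASS
  Design: 1 -> filtered out
  Engineering: 2 -> filtered out
  HR: 1 -> filtered out
  Legal: 1 -> filtered out
  Marketing: 1 -> filtered out


1 groups:
Research, 4


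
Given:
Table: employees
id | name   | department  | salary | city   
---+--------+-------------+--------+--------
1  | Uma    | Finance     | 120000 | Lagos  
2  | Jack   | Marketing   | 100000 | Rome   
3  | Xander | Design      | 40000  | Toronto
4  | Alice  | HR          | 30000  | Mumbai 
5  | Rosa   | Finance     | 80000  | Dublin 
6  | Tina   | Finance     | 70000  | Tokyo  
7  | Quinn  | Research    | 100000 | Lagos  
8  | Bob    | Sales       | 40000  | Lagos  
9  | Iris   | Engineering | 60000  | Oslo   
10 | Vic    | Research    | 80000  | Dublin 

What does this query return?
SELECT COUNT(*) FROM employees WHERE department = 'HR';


Counting rows where department = 'HR'
  Alice -> MATCH


1


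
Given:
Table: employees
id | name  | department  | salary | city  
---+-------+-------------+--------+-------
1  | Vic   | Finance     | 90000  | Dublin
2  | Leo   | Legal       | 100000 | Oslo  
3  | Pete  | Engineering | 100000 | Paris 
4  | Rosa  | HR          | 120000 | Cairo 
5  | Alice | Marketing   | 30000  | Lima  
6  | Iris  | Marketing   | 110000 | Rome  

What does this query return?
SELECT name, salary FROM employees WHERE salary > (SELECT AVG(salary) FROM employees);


Subquery: AVG(salary) = 91666.67
Filtering: salary > 91666.67
  Leo (100000) -> MATCH
  Pete (100000) -> MATCH
  Rosa (120000) -> MATCH
  Iris (110000) -> MATCH


4 rows:
Leo, 100000
Pete, 100000
Rosa, 120000
Iris, 110000


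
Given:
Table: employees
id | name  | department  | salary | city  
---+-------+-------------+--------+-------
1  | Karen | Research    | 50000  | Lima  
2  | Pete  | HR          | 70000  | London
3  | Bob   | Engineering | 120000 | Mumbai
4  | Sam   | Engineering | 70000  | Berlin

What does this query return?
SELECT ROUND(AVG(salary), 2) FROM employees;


SUM(salary) = 310000
COUNT = 4
ROUND(AVG, 2) = ROUND(310000 / 4, 2) = 77500.0

77500.0


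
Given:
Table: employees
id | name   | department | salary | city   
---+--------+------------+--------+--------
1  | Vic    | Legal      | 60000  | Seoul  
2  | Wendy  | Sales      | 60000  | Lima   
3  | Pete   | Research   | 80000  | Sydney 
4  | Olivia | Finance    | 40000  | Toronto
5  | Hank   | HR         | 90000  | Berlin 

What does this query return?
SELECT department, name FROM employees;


Projecting columns: department, name

5 rows:
Legal, Vic
Sales, Wendy
Research, Pete
Finance, Olivia
HR, Hank


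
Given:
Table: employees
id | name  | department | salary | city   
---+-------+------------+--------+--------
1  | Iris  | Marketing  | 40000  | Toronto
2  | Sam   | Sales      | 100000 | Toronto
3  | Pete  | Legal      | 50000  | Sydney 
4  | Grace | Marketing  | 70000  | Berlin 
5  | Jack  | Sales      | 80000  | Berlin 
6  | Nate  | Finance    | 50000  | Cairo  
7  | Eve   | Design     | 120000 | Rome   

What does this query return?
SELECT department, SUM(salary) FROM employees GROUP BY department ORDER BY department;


Summing salary within each department:
  Design: 120000 = 120000
  Finance: 50000 = 50000
  Legal: 50000 = 50000
  Marketing: 40000 + 70000 = 110000
  Sales: 100000 + 80000 = 180000


5 groups:
Design, 120000
Finance, 50000
Legal, 50000
Marketing, 110000
Sales, 180000


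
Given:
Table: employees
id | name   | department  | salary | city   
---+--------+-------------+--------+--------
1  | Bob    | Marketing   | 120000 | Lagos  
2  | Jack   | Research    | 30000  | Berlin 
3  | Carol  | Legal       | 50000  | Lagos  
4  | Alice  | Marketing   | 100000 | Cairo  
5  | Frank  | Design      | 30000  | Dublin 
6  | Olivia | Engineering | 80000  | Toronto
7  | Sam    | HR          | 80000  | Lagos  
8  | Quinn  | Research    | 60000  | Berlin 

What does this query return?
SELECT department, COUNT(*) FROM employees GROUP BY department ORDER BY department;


Assigning each row to its department group:
  Bob -> Marketing
  Jack -> Research
  Carol -> Legal
  Alice -> Marketing
  Frank -> Design
  Olivia -> Engineering
  Sam -> HR
  Quinn -> Research


6 groups:
Design, 1
Engineering, 1
HR, 1
Legal, 1
Marketing, 2
Research, 2


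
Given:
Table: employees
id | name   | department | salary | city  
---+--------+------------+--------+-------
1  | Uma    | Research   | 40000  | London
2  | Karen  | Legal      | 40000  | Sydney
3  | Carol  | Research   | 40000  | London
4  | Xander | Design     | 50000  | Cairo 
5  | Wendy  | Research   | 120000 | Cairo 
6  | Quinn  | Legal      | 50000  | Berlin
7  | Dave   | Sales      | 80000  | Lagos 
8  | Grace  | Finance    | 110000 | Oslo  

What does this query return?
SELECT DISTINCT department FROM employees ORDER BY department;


All 'department' values (row order): Research, Legal, Research, Design, Research, Legal, Sales, Finance
Removing duplicates leaves 5 unique value(s).

5 values:
Design
Finance
Legal
Research
Sales


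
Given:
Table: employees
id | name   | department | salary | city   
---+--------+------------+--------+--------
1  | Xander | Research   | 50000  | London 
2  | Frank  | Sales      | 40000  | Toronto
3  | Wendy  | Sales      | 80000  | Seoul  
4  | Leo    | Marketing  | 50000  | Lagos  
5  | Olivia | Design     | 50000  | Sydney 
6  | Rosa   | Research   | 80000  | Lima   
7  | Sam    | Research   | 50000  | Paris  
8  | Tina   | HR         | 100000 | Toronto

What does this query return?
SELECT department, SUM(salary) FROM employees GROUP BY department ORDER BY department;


Summing salary within each department:
  Design: 50000 = 50000
  HR: 100000 = 100000
  Marketing: 50000 = 50000
  Research: 50000 + 80000 + 50000 = 180000
  Sales: 40000 + 80000 = 120000


5 groups:
Design, 50000
HR, 100000
Marketing, 50000
Research, 180000
Sales, 120000


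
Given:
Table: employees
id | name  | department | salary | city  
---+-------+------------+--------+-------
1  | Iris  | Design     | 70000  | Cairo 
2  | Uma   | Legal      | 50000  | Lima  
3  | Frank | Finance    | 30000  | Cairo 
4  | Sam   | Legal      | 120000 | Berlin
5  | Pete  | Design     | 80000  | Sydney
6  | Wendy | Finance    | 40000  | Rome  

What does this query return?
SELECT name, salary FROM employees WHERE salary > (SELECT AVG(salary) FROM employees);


Subquery: AVG(salary) = 65000.0
Filtering: salary > 65000.0
  Iris (70000) -> MATCH
  Sam (120000) -> MATCH
  Pete (80000) -> MATCH


3 rows:
Iris, 70000
Sam, 120000
Pete, 80000


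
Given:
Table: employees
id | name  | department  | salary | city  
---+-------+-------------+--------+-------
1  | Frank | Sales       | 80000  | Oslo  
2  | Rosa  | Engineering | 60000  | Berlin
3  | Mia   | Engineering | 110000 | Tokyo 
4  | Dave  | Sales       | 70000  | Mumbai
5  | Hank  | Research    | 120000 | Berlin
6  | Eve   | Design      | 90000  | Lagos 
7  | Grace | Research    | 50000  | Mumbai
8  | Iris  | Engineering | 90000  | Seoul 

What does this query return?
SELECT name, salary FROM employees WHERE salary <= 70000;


Filtering: salary <= 70000
Matching: 3 rows

3 rows:
Rosa, 60000
Dave, 70000
Grace, 50000


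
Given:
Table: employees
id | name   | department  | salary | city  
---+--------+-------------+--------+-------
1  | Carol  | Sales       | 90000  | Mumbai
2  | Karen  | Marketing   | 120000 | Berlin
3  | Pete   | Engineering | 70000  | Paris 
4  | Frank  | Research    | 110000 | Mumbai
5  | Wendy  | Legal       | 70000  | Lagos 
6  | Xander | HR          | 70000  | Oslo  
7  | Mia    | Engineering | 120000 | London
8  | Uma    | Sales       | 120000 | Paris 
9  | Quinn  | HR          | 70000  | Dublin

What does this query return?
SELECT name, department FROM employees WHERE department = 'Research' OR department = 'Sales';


Filtering: department = 'Research' OR 'Sales'
Matching: 3 rows

3 rows:
Carol, Sales
Frank, Research
Uma, Sales
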